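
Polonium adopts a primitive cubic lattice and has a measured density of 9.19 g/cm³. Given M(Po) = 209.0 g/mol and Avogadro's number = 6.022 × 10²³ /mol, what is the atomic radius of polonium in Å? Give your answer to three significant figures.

For a simple cubic cell (Z = 1), a³ = Z·M/(N_A·ρ) = 1 × 209.0 / (6.022 × 10²³ × 9.190) = 3.777 × 10^-23 cm³, so a = 3.355 × 10^-8 cm = 3.355 Å.
Atoms touch along the cell edge, so a = 2r, so r = 0.5000 × a = 1.68 Å.

1.68 Å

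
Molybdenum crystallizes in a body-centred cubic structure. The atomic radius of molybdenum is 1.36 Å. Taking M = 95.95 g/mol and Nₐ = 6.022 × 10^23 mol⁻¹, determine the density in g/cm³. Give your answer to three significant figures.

In a BCC lattice, atoms touch along the body diagonal, so √3·a = 4r, giving a = 3.141 Å = 3.141 × 10^-8 cm.
With Z = 2, ρ = Z·M/(N_A·a³) = 2 × 95.95 / (6.022 × 10²³ × 3.098 × 10^-23) = 10.29 g/cm³.

10.3 g/cm³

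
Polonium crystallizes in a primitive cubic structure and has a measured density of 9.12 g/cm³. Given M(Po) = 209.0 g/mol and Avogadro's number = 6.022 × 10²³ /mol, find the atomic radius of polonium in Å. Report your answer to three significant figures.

For a simple cubic cell (Z = 1), a³ = Z·M/(N_A·ρ) = 1 × 209.0 / (6.022 × 10²³ × 9.120) = 3.805 × 10^-23 cm³, so a = 3.364 × 10^-8 cm = 3.364 Å.
Atoms touch along the cell edge, so a = 2r, so r = 0.5000 × a = 1.68 Å.

1.68 Å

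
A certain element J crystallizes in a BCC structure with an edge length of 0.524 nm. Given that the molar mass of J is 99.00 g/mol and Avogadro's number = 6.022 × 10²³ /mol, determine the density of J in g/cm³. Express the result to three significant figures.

A BCC unit cell contains Z = 2 atoms.
Cell volume: a³ = (0.524 nm)³ = (5.240 × 10^-8 cm)³ = 1.439 × 10^-22 cm³.
ρ = Z·M/(N_A·a³) = 2 × 99.00 / (6.022 × 10²³ × 1.439 × 10^-22) = 2.285 g/cm³.

2.29 g/cm³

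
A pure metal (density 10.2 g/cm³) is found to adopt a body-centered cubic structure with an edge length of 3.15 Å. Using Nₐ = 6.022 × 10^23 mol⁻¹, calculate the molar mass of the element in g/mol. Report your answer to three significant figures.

96.0 g/mol

A BCC cell has Z = 2 atoms; a = 3.150 × 10^-8 cm.
M = ρ·N_A·a³/Z = 10.2 × 6.022 × 10²³ × 3.126 × 10^-23 / 2 = 96.0 g/mol.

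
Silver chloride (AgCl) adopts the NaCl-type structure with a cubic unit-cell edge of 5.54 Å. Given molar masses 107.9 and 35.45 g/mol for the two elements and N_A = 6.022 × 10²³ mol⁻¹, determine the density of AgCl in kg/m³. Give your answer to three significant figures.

5600 kg/m³

The NaCl-type structure contains Z = 4 formula units per cell; M(AgCl) = 107.9 + 35.45 = 143.35 g/mol.
a³ = (5.540 × 10^-8 cm)³ = 1.700 × 10^-22 cm³.
ρ = 4 × 143.35 / (6.022 × 10²³ × 1.700 × 10^-22) = 5.600 g/cm³ = 5600 kg/m³.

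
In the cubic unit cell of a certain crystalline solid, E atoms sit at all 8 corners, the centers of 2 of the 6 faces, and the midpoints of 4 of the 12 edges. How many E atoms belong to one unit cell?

3

Corner atoms are shared by 8 cells (1/8 each), face atoms by 2 (1/2 each), edge atoms by 4 (1/4 each).
Net atoms = 8 × 1/8 + 2 × 1/2 + 4 × 1/4 = 1 + 1 + 1 = 3.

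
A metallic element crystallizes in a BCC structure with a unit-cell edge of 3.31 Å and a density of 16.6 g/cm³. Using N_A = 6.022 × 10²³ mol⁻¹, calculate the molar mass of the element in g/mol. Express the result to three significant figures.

A BCC cell has Z = 2 atoms; a = 3.310 × 10^-8 cm.
M = ρ·N_A·a³/Z = 16.6 × 6.022 × 10²³ × 3.626 × 10^-23 / 2 = 181 g/mol.

181 g/mol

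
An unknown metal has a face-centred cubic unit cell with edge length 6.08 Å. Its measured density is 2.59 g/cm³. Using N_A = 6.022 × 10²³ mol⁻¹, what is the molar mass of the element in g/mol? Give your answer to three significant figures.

An FCC cell has Z = 4 atoms; a = 6.080 × 10^-8 cm.
M = ρ·N_A·a³/Z = 2.59 × 6.022 × 10²³ × 2.248 × 10^-22 / 4 = 87.6 g/mol.

87.6 g/mol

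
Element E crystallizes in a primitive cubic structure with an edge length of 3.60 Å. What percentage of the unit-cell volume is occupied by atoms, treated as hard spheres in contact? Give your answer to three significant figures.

52.4%

In a simple cubic lattice atoms touch along the cell edge, so a = 2r, so r = 0.5000a = 1.800 Å.
Packing fraction = Z·(4/3)πr³ / a³ = 1 × (4/3)π × (1.800)³ / (3.60)³ = 0.5236 = 52.4%.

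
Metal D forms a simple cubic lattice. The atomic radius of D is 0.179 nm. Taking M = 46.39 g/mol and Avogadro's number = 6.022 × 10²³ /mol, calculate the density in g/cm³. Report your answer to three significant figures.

In a simple cubic lattice, atoms touch along the cell edge, so a = 2r, giving a = 0.3580 nm = 3.580 × 10^-8 cm.
With Z = 1, ρ = Z·M/(N_A·a³) = 1 × 46.39 / (6.022 × 10²³ × 4.588 × 10^-23) = 1.679 g/cm³.

1.68 g/cm³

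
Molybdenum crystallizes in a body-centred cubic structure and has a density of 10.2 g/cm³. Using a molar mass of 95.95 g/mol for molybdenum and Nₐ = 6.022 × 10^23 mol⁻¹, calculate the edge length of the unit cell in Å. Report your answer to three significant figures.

With Z = 2 atoms per BCC cell, a³ = Z·M/(N_A·ρ) = 2 × 95.95 / (6.022 × 10²³ × 10.20 g/cm³) = 3.124 × 10^-23 cm³.
a = (3.124 × 10^-23)^(1/3) = 3.150 × 10^-8 cm = 3.15 Å.

3.15 Å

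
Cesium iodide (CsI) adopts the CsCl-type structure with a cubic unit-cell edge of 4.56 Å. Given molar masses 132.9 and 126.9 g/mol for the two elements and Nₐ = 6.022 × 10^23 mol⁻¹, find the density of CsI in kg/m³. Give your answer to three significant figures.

4550 kg/m³

The CsCl-type structure contains Z = 1 formula unit per cell; M(CsI) = 132.9 + 126.9 = 259.8 g/mol.
a³ = (4.560 × 10^-8 cm)³ = 9.482 × 10^-23 cm³.
ρ = 1 × 259.8 / (6.022 × 10²³ × 9.482 × 10^-23) = 4.550 g/cm³ = 4550 kg/m³.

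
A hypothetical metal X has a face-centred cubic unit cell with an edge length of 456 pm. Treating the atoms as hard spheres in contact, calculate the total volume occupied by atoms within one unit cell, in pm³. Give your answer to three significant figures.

In an FCC lattice atoms touch along the face diagonal, so √2·a = 4r, so r = 0.3536a = 161.2 pm.
V_atoms = Z × (4/3)πr³ = 4 × (4/3)π × (161.2)³ = 7.02 × 10^7 pm³.

7.02 × 10^7 pm³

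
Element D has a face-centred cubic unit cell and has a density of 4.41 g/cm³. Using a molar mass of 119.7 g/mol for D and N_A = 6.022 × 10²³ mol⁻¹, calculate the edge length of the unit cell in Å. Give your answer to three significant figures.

5.65 Å

With Z = 4 atoms per FCC cell, a³ = Z·M/(N_A·ρ) = 4 × 119.7 / (6.022 × 10²³ × 4.410 g/cm³) = 1.803 × 10^-22 cm³.
a = (1.803 × 10^-22)^(1/3) = 5.649 × 10^-8 cm = 5.65 Å.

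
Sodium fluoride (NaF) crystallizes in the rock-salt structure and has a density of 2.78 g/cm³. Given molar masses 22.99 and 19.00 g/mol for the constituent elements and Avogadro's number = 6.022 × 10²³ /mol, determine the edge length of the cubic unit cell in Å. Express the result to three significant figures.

4.65 Å

M(NaF) = 41.99 g/mol; Z = 4 formula units per cell.
a³ = Z·M/(N_A·ρ) = 4 × 41.99 / (6.022 × 10²³ × 2.78) = 1.003 × 10^-22 cm³, so a = 4.647 × 10^-8 cm = 4.65 Å.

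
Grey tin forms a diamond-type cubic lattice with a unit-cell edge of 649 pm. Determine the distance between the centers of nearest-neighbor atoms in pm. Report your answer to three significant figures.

281 pm

In a diamond cubic structure, nearest neighbors lie along the body diagonal with √3·a = 8r; the nearest-neighbor distance equals 2r = 0.4330·a.
d = 0.4330 × 649 = 281 pm.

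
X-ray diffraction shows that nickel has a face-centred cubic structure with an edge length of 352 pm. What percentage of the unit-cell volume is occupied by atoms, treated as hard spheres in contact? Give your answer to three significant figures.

In an FCC lattice atoms touch along the face diagonal, so √2·a = 4r, so r = 0.3536a = 124.5 pm.
Packing fraction = Z·(4/3)πr³ / a³ = 4 × (4/3)π × (124.5)³ / (352)³ = 0.7405 = 74.0%.

74.0%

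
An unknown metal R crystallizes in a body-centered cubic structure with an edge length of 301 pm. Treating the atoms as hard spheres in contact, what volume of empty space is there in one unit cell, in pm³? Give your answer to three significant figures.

8.72 × 10^6 pm³

In a BCC lattice atoms touch along the body diagonal, so √3·a = 4r, so r = 0.4330a = 130.3 pm.
V_cell = a³ = 2.727 × 10^7 pm³; V_atoms = 2 × (4/3)πr³ = 1.855 × 10^7 pm³.
Empty space = 2.727 × 10^7 − 1.855 × 10^7 = 8.72 × 10^6 pm³.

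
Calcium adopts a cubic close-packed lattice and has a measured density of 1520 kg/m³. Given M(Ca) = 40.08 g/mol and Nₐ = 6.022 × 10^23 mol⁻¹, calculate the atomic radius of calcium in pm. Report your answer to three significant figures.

For an FCC cell (Z = 4), a³ = Z·M/(N_A·ρ) = 4 × 40.08 / (6.022 × 10²³ × 1.520) = 1.751 × 10^-22 cm³, so a = 5.595 × 10^-8 cm = 559.5 pm.
Atoms touch along the face diagonal, so √2·a = 4r, so r = 0.3536 × a = 198 pm.

198 pm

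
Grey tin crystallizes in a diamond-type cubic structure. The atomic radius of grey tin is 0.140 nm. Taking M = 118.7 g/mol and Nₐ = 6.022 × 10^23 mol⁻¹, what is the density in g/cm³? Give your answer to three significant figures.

5.83 g/cm³

In a diamond cubic lattice, nearest neighbors lie along the body diagonal with √3·a = 8r, giving a = 0.6466 nm = 6.466 × 10^-8 cm.
With Z = 8, ρ = Z·M/(N_A·a³) = 8 × 118.7 / (6.022 × 10²³ × 2.704 × 10^-22) = 5.832 g/cm³.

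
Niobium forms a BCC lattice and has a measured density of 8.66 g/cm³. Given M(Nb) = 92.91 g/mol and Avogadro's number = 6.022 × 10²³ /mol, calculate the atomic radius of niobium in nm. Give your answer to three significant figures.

0.142 nm

For a BCC cell (Z = 2), a³ = Z·M/(N_A·ρ) = 2 × 92.91 / (6.022 × 10²³ × 8.660) = 3.563 × 10^-23 cm³, so a = 3.291 × 10^-8 cm = 0.3291 nm.
Atoms touch along the body diagonal, so √3·a = 4r, so r = 0.4330 × a = 0.142 nm.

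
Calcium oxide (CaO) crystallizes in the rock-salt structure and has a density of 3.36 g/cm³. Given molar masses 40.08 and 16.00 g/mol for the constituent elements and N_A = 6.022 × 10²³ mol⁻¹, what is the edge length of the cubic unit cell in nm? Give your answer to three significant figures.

M(CaO) = 56.08 g/mol; Z = 4 formula units per cell.
a³ = Z·M/(N_A·ρ) = 4 × 56.08 / (6.022 × 10²³ × 3.36) = 1.109 × 10^-22 cm³, so a = 4.804 × 10^-8 cm = 0.480 nm.

0.480 nm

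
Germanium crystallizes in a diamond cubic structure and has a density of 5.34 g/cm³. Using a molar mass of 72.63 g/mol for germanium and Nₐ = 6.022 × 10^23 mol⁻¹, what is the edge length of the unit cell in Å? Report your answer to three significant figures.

With Z = 8 atoms per diamond cubic cell, a³ = Z·M/(N_A·ρ) = 8 × 72.63 / (6.022 × 10²³ × 5.340 g/cm³) = 1.807 × 10^-22 cm³.
a = (1.807 × 10^-22)^(1/3) = 5.653 × 10^-8 cm = 5.65 Å.

5.65 Å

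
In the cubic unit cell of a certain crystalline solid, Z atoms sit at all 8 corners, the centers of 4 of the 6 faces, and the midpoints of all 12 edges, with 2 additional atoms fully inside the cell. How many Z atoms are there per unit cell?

Corner atoms are shared by 8 cells (1/8 each), face atoms by 2 (1/2 each), edge atoms by 4 (1/4 each), interior atoms are unshared.
Net atoms = 8 × 1/8 + 4 × 1/2 + 12 × 1/4 + 2 = 1 + 2 + 3 + 2 = 8.

8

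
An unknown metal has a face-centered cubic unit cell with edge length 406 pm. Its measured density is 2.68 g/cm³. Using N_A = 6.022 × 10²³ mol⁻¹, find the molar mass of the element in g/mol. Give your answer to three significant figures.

An FCC cell has Z = 4 atoms; a = 4.060 × 10^-8 cm.
M = ρ·N_A·a³/Z = 2.68 × 6.022 × 10²³ × 6.692 × 10^-23 / 4 = 27.0 g/mol.

27.0 g/mol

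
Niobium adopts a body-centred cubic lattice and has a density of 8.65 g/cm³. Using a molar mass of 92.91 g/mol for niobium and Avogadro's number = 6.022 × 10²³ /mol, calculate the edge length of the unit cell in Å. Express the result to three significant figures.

With Z = 2 atoms per BCC cell, a³ = Z·M/(N_A·ρ) = 2 × 92.91 / (6.022 × 10²³ × 8.650 g/cm³) = 3.567 × 10^-23 cm³.
a = (3.567 × 10^-23)^(1/3) = 3.292 × 10^-8 cm = 3.29 Å.

3.29 Å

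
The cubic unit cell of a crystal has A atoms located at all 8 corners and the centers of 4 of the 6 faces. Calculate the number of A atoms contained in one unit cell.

Corner atoms are shared by 8 cells (1/8 each), face atoms by 2 (1/2 each).
Net atoms = 8 × 1/8 + 4 × 1/2 = 1 + 2 = 3.

3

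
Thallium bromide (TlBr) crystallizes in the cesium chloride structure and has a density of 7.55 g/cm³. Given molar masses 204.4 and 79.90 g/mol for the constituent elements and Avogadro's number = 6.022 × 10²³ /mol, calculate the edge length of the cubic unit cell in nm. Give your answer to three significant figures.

M(TlBr) = 284.3 g/mol; Z = 1 formula unit per cell.
a³ = Z·M/(N_A·ρ) = 1 × 284.3 / (6.022 × 10²³ × 7.55) = 6.253 × 10^-23 cm³, so a = 3.969 × 10^-8 cm = 0.397 nm.

0.397 nm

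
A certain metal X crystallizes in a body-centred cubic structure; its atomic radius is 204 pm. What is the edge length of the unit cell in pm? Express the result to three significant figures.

In a BCC lattice, atoms touch along the body diagonal, so √3·a = 4r.
a = 4r/√3 = 4 × 204 / 1.7321 = 471 pm.

471 pm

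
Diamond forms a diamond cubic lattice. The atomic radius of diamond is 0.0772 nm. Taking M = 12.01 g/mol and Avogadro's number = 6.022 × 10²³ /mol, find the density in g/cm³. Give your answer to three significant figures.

In a diamond cubic lattice, nearest neighbors lie along the body diagonal with √3·a = 8r, giving a = 0.3566 nm = 3.566 × 10^-8 cm.
With Z = 8, ρ = Z·M/(N_A·a³) = 8 × 12.01 / (6.022 × 10²³ × 4.534 × 10^-23) = 3.519 g/cm³.

3.52 g/cm³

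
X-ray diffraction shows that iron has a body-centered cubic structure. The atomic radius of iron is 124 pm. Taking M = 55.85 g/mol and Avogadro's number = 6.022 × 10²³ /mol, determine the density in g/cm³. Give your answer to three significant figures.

7.90 g/cm³

In a BCC lattice, atoms touch along the body diagonal, so √3·a = 4r, giving a = 286.4 pm = 2.864 × 10^-8 cm.
With Z = 2, ρ = Z·M/(N_A·a³) = 2 × 55.85 / (6.022 × 10²³ × 2.348 × 10^-23) = 7.899 g/cm³.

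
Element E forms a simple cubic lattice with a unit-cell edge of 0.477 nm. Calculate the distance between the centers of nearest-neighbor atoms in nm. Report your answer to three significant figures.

0.477 nm

In a simple cubic structure, atoms touch along the cell edge, so a = 2r; the nearest-neighbor distance equals 2r = 1.000·a.
d = 1.000 × 0.477 = 0.477 nm.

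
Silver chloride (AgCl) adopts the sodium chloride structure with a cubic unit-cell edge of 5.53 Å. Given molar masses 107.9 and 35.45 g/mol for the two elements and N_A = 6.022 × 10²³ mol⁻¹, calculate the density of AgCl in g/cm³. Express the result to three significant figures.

The sodium chloride structure contains Z = 4 formula units per cell; M(AgCl) = 107.9 + 35.45 = 143.35 g/mol.
a³ = (5.530 × 10^-8 cm)³ = 1.691 × 10^-22 cm³.
ρ = 4 × 143.35 / (6.022 × 10²³ × 1.691 × 10^-22) = 5.630 g/cm³.

5.63 g/cm³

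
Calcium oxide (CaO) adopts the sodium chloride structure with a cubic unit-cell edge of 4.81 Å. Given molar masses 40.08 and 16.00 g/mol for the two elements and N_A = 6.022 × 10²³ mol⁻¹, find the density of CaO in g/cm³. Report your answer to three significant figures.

The sodium chloride structure contains Z = 4 formula units per cell; M(CaO) = 40.08 + 16.00 = 56.08 g/mol.
a³ = (4.810 × 10^-8 cm)³ = 1.113 × 10^-22 cm³.
ρ = 4 × 56.08 / (6.022 × 10²³ × 1.113 × 10^-22) = 3.347 g/cm³.

3.35 g/cm³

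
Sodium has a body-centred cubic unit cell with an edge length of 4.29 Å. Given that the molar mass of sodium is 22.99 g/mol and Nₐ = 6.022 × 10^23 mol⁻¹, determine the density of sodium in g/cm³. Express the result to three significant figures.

0.967 g/cm³

A BCC unit cell contains Z = 2 atoms.
Cell volume: a³ = (4.29 Å)³ = (4.290 × 10^-8 cm)³ = 7.895 × 10^-23 cm³.
ρ = Z·M/(N_A·a³) = 2 × 22.99 / (6.022 × 10²³ × 7.895 × 10^-23) = 0.9671 g/cm³.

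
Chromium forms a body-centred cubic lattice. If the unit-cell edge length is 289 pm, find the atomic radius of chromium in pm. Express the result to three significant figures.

125 pm

In a BCC lattice, atoms touch along the body diagonal, so √3·a = 4r.
r = √3·a/4 = 1.7321 × 289 / 4 = 125 pm.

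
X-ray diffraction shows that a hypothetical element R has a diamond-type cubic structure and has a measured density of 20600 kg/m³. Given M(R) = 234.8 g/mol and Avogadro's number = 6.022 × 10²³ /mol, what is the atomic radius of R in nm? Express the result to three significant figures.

0.115 nm

For a diamond cubic cell (Z = 8), a³ = Z·M/(N_A·ρ) = 8 × 234.8 / (6.022 × 10²³ × 20.60) = 1.514 × 10^-22 cm³, so a = 5.330 × 10^-8 cm = 0.5330 nm.
Nearest neighbors lie along the body diagonal with √3·a = 8r, so r = 0.2165 × a = 0.115 nm.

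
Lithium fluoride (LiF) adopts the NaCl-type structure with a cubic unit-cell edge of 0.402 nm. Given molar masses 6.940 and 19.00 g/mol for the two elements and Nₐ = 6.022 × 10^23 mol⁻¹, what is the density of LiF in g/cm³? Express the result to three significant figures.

2.65 g/cm³

The NaCl-type structure contains Z = 4 formula units per cell; M(LiF) = 6.940 + 19.00 = 25.94 g/mol.
a³ = (4.020 × 10^-8 cm)³ = 6.496 × 10^-23 cm³.
ρ = 4 × 25.94 / (6.022 × 10²³ × 6.496 × 10^-23) = 2.652 g/cm³.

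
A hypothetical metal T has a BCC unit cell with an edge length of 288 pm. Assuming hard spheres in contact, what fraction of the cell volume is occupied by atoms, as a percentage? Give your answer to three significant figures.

68.0%

In a BCC lattice atoms touch along the body diagonal, so √3·a = 4r, so r = 0.4330a = 124.7 pm.
Packing fraction = Z·(4/3)πr³ / a³ = 2 × (4/3)π × (124.7)³ / (288)³ = 0.6802 = 68.0%.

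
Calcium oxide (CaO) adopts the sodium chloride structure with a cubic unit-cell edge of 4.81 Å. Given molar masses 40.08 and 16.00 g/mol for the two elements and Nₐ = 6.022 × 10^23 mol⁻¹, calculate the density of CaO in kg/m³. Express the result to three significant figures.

The sodium chloride structure contains Z = 4 formula units per cell; M(CaO) = 40.08 + 16.00 = 56.08 g/mol.
a³ = (4.810 × 10^-8 cm)³ = 1.113 × 10^-22 cm³.
ρ = 4 × 56.08 / (6.022 × 10²³ × 1.113 × 10^-22) = 3.347 g/cm³ = 3350 kg/m³.

3350 kg/m³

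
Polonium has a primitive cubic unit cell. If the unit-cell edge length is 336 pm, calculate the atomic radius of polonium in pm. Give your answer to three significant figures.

168 pm

In a simple cubic lattice, atoms touch along the cell edge, so a = 2r.
r = a/2 = 336/2 = 168 pm.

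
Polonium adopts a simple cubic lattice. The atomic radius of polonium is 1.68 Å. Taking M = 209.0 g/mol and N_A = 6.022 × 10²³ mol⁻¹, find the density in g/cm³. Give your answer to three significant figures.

9.15 g/cm³

In a simple cubic lattice, atoms touch along the cell edge, so a = 2r, giving a = 3.360 Å = 3.360 × 10^-8 cm.
With Z = 1, ρ = Z·M/(N_A·a³) = 1 × 209.0 / (6.022 × 10²³ × 3.793 × 10^-23) = 9.149 g/cm³.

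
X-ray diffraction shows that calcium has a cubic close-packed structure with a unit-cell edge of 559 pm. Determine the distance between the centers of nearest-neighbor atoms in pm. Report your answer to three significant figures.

395 pm

In an FCC structure, atoms touch along the face diagonal, so √2·a = 4r; the nearest-neighbor distance equals 2r = 0.7071·a.
d = 0.7071 × 559 = 395 pm.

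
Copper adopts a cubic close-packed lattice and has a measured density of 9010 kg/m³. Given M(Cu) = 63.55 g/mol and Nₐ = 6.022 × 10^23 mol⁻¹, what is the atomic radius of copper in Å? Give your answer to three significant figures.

1.27 Å

For an FCC cell (Z = 4), a³ = Z·M/(N_A·ρ) = 4 × 63.55 / (6.022 × 10²³ × 9.010) = 4.685 × 10^-23 cm³, so a = 3.605 × 10^-8 cm = 3.605 Å.
Atoms touch along the face diagonal, so √2·a = 4r, so r = 0.3536 × a = 1.27 Å.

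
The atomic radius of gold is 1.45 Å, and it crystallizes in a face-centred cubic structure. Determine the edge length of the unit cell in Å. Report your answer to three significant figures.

4.10 Å

In an FCC lattice, atoms touch along the face diagonal, so √2·a = 4r.
a = 4r/√2 = 4 × 1.45 / 1.4142 = 4.10 Å.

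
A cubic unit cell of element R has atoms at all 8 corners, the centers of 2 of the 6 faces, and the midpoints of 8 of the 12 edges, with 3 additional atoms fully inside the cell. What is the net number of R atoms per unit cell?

Corner atoms are shared by 8 cells (1/8 each), face atoms by 2 (1/2 each), edge atoms by 4 (1/4 each), interior atoms are unshared.
Net atoms = 8 × 1/8 + 2 × 1/2 + 8 × 1/4 + 3 = 1 + 1 + 2 + 3 = 7.

7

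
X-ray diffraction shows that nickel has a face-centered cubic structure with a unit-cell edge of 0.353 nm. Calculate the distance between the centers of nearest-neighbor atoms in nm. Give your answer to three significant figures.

In an FCC structure, atoms touch along the face diagonal, so √2·a = 4r; the nearest-neighbor distance equals 2r = 0.7071·a.
d = 0.7071 × 0.353 = 0.250 nm.

0.250 nm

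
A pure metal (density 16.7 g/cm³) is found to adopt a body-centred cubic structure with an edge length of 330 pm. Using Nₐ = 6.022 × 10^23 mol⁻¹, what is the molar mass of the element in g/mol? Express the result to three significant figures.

181 g/mol

A BCC cell has Z = 2 atoms; a = 3.300 × 10^-8 cm.
M = ρ·N_A·a³/Z = 16.7 × 6.022 × 10²³ × 3.594 × 10^-23 / 2 = 181 g/mol.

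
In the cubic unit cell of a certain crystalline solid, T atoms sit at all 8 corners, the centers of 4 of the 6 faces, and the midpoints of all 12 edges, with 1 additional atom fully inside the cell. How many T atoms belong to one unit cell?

Corner atoms are shared by 8 cells (1/8 each), face atoms by 2 (1/2 each), edge atoms by 4 (1/4 each), interior atoms are unshared.
Net atoms = 8 × 1/8 + 4 × 1/2 + 12 × 1/4 + 1 = 1 + 2 + 3 + 1 = 7.

7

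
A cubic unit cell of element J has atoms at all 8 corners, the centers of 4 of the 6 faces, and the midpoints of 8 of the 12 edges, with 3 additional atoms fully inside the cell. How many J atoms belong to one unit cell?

8

Corner atoms are shared by 8 cells (1/8 each), face atoms by 2 (1/2 each), edge atoms by 4 (1/4 each), interior atoms are unshared.
Net atoms = 8 × 1/8 + 4 × 1/2 + 8 × 1/4 + 3 = 1 + 2 + 2 + 3 = 8.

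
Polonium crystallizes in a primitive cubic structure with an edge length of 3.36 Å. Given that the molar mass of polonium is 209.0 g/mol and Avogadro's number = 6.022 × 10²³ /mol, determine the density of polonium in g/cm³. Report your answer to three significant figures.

A simple cubic unit cell contains Z = 1 atom.
Cell volume: a³ = (3.36 Å)³ = (3.360 × 10^-8 cm)³ = 3.793 × 10^-23 cm³.
ρ = Z·M/(N_A·a³) = 1 × 209.0 / (6.022 × 10²³ × 3.793 × 10^-23) = 9.149 g/cm³.

9.15 g/cm³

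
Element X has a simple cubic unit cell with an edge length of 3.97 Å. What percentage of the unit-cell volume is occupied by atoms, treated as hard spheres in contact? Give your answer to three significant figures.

52.4%

In a simple cubic lattice atoms touch along the cell edge, so a = 2r, so r = 0.5000a = 1.985 Å.
Packing fraction = Z·(4/3)πr³ / a³ = 1 × (4/3)π × (1.985)³ / (3.97)³ = 0.5236 = 52.4%.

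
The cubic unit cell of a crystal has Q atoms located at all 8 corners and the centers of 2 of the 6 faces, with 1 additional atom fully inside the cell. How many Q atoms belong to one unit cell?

3

Corner atoms are shared by 8 cells (1/8 each), face atoms by 2 (1/2 each), interior atoms are unshared.
Net atoms = 8 × 1/8 + 2 × 1/2 + 1 = 1 + 1 + 1 = 3.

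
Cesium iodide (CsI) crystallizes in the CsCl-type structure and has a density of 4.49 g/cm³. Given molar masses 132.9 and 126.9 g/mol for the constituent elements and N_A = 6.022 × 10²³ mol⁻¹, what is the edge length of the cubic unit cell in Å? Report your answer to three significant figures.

M(CsI) = 259.8 g/mol; Z = 1 formula unit per cell.
a³ = Z·M/(N_A·ρ) = 1 × 259.8 / (6.022 × 10²³ × 4.49) = 9.608 × 10^-23 cm³, so a = 4.580 × 10^-8 cm = 4.58 Å.

4.58 Å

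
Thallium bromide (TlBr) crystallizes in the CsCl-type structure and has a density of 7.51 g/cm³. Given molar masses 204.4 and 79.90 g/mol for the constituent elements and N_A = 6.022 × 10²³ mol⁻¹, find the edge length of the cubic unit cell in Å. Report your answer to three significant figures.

3.98 Å

M(TlBr) = 284.3 g/mol; Z = 1 formula unit per cell.
a³ = Z·M/(N_A·ρ) = 1 × 284.3 / (6.022 × 10²³ × 7.51) = 6.286 × 10^-23 cm³, so a = 3.976 × 10^-8 cm = 3.98 Å.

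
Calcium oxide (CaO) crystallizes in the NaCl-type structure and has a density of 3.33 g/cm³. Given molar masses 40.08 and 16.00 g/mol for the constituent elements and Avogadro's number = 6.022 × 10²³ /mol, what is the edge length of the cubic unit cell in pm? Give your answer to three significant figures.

M(CaO) = 56.08 g/mol; Z = 4 formula units per cell.
a³ = Z·M/(N_A·ρ) = 4 × 56.08 / (6.022 × 10²³ × 3.33) = 1.119 × 10^-22 cm³, so a = 4.818 × 10^-8 cm = 482 pm.

482 pm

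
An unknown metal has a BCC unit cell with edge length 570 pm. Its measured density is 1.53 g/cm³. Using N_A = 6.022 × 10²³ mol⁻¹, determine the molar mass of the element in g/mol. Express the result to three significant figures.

A BCC cell has Z = 2 atoms; a = 5.700 × 10^-8 cm.
M = ρ·N_A·a³/Z = 1.53 × 6.022 × 10²³ × 1.852 × 10^-22 / 2 = 85.3 g/mol.

85.3 g/mol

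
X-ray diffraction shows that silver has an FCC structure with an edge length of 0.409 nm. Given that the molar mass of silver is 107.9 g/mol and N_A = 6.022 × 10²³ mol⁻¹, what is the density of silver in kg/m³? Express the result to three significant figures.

An FCC unit cell contains Z = 4 atoms.
Cell volume: a³ = (0.409 nm)³ = (4.090 × 10^-8 cm)³ = 6.842 × 10^-23 cm³.
ρ = Z·M/(N_A·a³) = 4 × 107.9 / (6.022 × 10²³ × 6.842 × 10^-23) = 10.48 g/cm³ = 10500 kg/m³.

10500 kg/m³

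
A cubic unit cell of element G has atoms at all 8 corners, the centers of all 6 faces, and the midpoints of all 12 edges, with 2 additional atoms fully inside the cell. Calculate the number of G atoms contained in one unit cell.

Corner atoms are shared by 8 cells (1/8 each), face atoms by 2 (1/2 each), edge atoms by 4 (1/4 each), interior atoms are unshared.
Net atoms = 8 × 1/8 + 6 × 1/2 + 12 × 1/4 + 2 = 1 + 3 + 3 + 2 = 9.

9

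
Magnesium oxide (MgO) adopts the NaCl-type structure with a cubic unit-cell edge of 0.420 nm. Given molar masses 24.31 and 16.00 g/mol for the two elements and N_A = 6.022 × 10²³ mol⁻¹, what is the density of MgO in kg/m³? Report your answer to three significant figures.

3610 kg/m³

The NaCl-type structure contains Z = 4 formula units per cell; M(MgO) = 24.31 + 16.00 = 40.31 g/mol.
a³ = (4.200 × 10^-8 cm)³ = 7.409 × 10^-23 cm³.
ρ = 4 × 40.31 / (6.022 × 10²³ × 7.409 × 10^-23) = 3.614 g/cm³ = 3610 kg/m³.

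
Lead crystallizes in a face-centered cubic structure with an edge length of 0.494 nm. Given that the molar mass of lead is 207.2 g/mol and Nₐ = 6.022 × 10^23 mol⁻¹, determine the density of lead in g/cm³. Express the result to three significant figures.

11.4 g/cm³

An FCC unit cell contains Z = 4 atoms.
Cell volume: a³ = (0.494 nm)³ = (4.940 × 10^-8 cm)³ = 1.206 × 10^-22 cm³.
ρ = Z·M/(N_A·a³) = 4 × 207.2 / (6.022 × 10²³ × 1.206 × 10^-22) = 11.42 g/cm³.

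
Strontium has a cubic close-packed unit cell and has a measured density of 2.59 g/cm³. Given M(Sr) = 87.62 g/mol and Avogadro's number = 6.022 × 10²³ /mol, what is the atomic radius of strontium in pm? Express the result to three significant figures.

For an FCC cell (Z = 4), a³ = Z·M/(N_A·ρ) = 4 × 87.62 / (6.022 × 10²³ × 2.590) = 2.247 × 10^-22 cm³, so a = 6.080 × 10^-8 cm = 608.0 pm.
Atoms touch along the face diagonal, so √2·a = 4r, so r = 0.3536 × a = 215 pm.

215 pm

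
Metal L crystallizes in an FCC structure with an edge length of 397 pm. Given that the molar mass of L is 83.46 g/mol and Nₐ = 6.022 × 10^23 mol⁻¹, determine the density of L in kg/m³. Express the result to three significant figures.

An FCC unit cell contains Z = 4 atoms.
Cell volume: a³ = (397 pm)³ = (3.970 × 10^-8 cm)³ = 6.257 × 10^-23 cm³.
ρ = Z·M/(N_A·a³) = 4 × 83.46 / (6.022 × 10²³ × 6.257 × 10^-23) = 8.860 g/cm³ = 8860 kg/m³.

8860 kg/m³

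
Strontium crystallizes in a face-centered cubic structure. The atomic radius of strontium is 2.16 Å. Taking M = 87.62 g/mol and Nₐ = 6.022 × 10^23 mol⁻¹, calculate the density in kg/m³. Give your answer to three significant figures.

2550 kg/m³

In an FCC lattice, atoms touch along the face diagonal, so √2·a = 4r, giving a = 6.109 Å = 6.109 × 10^-8 cm.
With Z = 4, ρ = Z·M/(N_A·a³) = 4 × 87.62 / (6.022 × 10²³ × 2.280 × 10^-22) = 2.552 g/cm³ = 2550 kg/m³.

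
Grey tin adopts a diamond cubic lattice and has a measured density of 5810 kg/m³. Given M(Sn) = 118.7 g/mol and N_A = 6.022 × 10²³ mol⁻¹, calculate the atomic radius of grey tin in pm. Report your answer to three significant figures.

140 pm

For a diamond cubic cell (Z = 8), a³ = Z·M/(N_A·ρ) = 8 × 118.7 / (6.022 × 10²³ × 5.810) = 2.714 × 10^-22 cm³, so a = 6.475 × 10^-8 cm = 647.5 pm.
Nearest neighbors lie along the body diagonal with √3·a = 8r, so r = 0.2165 × a = 140 pm.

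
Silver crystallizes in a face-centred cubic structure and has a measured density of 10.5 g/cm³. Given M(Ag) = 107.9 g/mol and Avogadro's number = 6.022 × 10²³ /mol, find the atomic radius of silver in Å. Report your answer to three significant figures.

For an FCC cell (Z = 4), a³ = Z·M/(N_A·ρ) = 4 × 107.9 / (6.022 × 10²³ × 10.50) = 6.826 × 10^-23 cm³, so a = 4.087 × 10^-8 cm = 4.087 Å.
Atoms touch along the face diagonal, so √2·a = 4r, so r = 0.3536 × a = 1.44 Å.

1.44 Å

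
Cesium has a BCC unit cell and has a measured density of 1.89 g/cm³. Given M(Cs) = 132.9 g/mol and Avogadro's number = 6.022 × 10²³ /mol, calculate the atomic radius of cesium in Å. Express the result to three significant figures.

2.67 Å

For a BCC cell (Z = 2), a³ = Z·M/(N_A·ρ) = 2 × 132.9 / (6.022 × 10²³ × 1.890) = 2.335 × 10^-22 cm³, so a = 6.158 × 10^-8 cm = 6.158 Å.
Atoms touch along the body diagonal, so √3·a = 4r, so r = 0.4330 × a = 2.67 Å.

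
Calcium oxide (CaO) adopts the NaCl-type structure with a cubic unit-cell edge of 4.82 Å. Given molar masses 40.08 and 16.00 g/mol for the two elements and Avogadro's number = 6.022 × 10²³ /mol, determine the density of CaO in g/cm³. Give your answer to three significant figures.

3.33 g/cm³

The NaCl-type structure contains Z = 4 formula units per cell; M(CaO) = 40.08 + 16.00 = 56.08 g/mol.
a³ = (4.820 × 10^-8 cm)³ = 1.120 × 10^-22 cm³.
ρ = 4 × 56.08 / (6.022 × 10²³ × 1.120 × 10^-22) = 3.326 g/cm³.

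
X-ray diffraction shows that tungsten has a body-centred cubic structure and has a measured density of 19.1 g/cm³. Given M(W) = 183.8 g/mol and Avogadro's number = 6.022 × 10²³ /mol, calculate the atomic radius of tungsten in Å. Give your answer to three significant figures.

1.37 Å

For a BCC cell (Z = 2), a³ = Z·M/(N_A·ρ) = 2 × 183.8 / (6.022 × 10²³ × 19.10) = 3.196 × 10^-23 cm³, so a = 3.173 × 10^-8 cm = 3.173 Å.
Atoms touch along the body diagonal, so √3·a = 4r, so r = 0.4330 × a = 1.37 Å.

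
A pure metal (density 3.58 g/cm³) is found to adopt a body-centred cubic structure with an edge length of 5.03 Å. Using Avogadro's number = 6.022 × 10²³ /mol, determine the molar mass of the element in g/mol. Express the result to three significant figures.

A BCC cell has Z = 2 atoms; a = 5.030 × 10^-8 cm.
M = ρ·N_A·a³/Z = 3.58 × 6.022 × 10²³ × 1.273 × 10^-22 / 2 = 137 g/mol.

137 g/mol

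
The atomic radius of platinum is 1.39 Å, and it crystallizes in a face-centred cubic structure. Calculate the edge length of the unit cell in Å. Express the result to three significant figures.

3.93 Å

In an FCC lattice, atoms touch along the face diagonal, so √2·a = 4r.
a = 4r/√2 = 4 × 1.39 / 1.4142 = 3.93 Å.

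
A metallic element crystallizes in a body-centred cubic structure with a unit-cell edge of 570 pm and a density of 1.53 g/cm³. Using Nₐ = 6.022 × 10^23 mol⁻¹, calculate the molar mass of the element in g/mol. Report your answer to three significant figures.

A BCC cell has Z = 2 atoms; a = 5.700 × 10^-8 cm.
M = ρ·N_A·a³/Z = 1.53 × 6.022 × 10²³ × 1.852 × 10^-22 / 2 = 85.3 g/mol.

85.3 g/mol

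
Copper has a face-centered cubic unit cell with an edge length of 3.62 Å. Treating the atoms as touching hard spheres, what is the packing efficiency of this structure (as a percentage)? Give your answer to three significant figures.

74.0%

In an FCC lattice atoms touch along the face diagonal, so √2·a = 4r, so r = 0.3536a = 1.280 Å.
Packing fraction = Z·(4/3)πr³ / a³ = 4 × (4/3)π × (1.280)³ / (3.62)³ = 0.7405 = 74.0%.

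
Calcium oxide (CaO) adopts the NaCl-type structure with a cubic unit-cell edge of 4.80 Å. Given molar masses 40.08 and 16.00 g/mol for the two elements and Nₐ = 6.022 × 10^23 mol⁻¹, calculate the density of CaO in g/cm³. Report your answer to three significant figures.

The NaCl-type structure contains Z = 4 formula units per cell; M(CaO) = 40.08 + 16.00 = 56.08 g/mol.
a³ = (4.800 × 10^-8 cm)³ = 1.106 × 10^-22 cm³.
ρ = 4 × 56.08 / (6.022 × 10²³ × 1.106 × 10^-22) = 3.368 g/cm³.

3.37 g/cm³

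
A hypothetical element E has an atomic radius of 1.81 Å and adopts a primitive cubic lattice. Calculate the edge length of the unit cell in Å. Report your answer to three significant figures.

3.62 Å

In a simple cubic lattice, atoms touch along the cell edge, so a = 2r.
a = 2r = 2 × 1.81 = 3.62 Å.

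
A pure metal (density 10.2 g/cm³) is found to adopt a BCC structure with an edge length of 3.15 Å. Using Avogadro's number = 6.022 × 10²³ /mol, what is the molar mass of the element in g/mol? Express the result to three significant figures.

96.0 g/mol

A BCC cell has Z = 2 atoms; a = 3.150 × 10^-8 cm.
M = ρ·N_A·a³/Z = 10.2 × 6.022 × 10²³ × 3.126 × 10^-23 / 2 = 96.0 g/mol.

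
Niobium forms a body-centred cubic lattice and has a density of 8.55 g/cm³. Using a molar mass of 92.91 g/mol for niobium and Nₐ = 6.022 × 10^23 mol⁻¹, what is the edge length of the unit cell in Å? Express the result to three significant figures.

3.30 Å

With Z = 2 atoms per BCC cell, a³ = Z·M/(N_A·ρ) = 2 × 92.91 / (6.022 × 10²³ × 8.550 g/cm³) = 3.609 × 10^-23 cm³.
a = (3.609 × 10^-23)^(1/3) = 3.305 × 10^-8 cm = 3.30 Å.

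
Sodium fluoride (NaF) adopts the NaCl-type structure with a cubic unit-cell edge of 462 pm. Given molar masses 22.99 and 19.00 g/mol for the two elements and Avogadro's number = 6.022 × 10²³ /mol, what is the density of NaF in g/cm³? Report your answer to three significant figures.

2.83 g/cm³

The NaCl-type structure contains Z = 4 formula units per cell; M(NaF) = 22.99 + 19.00 = 41.99 g/mol.
a³ = (4.620 × 10^-8 cm)³ = 9.861 × 10^-23 cm³.
ρ = 4 × 41.99 / (6.022 × 10²³ × 9.861 × 10^-23) = 2.828 g/cm³.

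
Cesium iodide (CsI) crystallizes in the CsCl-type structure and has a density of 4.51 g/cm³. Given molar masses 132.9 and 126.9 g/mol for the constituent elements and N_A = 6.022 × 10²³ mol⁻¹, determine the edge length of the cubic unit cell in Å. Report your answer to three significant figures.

4.57 Å

M(CsI) = 259.8 g/mol; Z = 1 formula unit per cell.
a³ = Z·M/(N_A·ρ) = 1 × 259.8 / (6.022 × 10²³ × 4.51) = 9.566 × 10^-23 cm³, so a = 4.573 × 10^-8 cm = 4.57 Å.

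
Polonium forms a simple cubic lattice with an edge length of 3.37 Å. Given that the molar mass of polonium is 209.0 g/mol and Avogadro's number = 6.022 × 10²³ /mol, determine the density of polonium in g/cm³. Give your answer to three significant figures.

A simple cubic unit cell contains Z = 1 atom.
Cell volume: a³ = (3.37 Å)³ = (3.370 × 10^-8 cm)³ = 3.827 × 10^-23 cm³.
ρ = Z·M/(N_A·a³) = 1 × 209.0 / (6.022 × 10²³ × 3.827 × 10^-23) = 9.068 g/cm³.

9.07 g/cm³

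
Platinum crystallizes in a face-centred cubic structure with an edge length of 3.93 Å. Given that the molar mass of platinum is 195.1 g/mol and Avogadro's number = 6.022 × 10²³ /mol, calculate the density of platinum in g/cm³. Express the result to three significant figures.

An FCC unit cell contains Z = 4 atoms.
Cell volume: a³ = (3.93 Å)³ = (3.930 × 10^-8 cm)³ = 6.070 × 10^-23 cm³.
ρ = Z·M/(N_A·a³) = 4 × 195.1 / (6.022 × 10²³ × 6.070 × 10^-23) = 21.35 g/cm³.

21.4 g/cm³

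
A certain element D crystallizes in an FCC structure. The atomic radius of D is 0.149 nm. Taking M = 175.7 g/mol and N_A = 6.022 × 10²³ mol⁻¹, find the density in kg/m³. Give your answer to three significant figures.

In an FCC lattice, atoms touch along the face diagonal, so √2·a = 4r, giving a = 0.4214 nm = 4.214 × 10^-8 cm.
With Z = 4, ρ = Z·M/(N_A·a³) = 4 × 175.7 / (6.022 × 10²³ × 7.485 × 10^-23) = 15.59 g/cm³ = 15600 kg/m³.

15600 kg/m³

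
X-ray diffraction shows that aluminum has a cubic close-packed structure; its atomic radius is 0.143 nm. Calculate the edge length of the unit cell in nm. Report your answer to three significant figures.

0.404 nm

In an FCC lattice, atoms touch along the face diagonal, so √2·a = 4r.
a = 4r/√2 = 4 × 0.143 / 1.4142 = 0.404 nm.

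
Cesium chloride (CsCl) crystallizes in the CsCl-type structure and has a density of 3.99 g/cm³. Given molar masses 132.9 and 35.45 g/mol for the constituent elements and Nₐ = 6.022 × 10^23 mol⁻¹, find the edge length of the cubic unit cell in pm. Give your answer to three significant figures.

412 pm

M(CsCl) = 168.35 g/mol; Z = 1 formula unit per cell.
a³ = Z·M/(N_A·ρ) = 1 × 168.35 / (6.022 × 10²³ × 3.99) = 7.006 × 10^-23 cm³, so a = 4.123 × 10^-8 cm = 412 pm.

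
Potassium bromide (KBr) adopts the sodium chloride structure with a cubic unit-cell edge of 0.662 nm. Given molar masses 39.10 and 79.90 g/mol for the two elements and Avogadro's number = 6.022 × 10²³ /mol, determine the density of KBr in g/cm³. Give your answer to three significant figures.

2.72 g/cm³

The sodium chloride structure contains Z = 4 formula units per cell; M(KBr) = 39.10 + 79.90 = 119.0 g/mol.
a³ = (6.620 × 10^-8 cm)³ = 2.901 × 10^-22 cm³.
ρ = 4 × 119.0 / (6.022 × 10²³ × 2.901 × 10^-22) = 2.725 g/cm³.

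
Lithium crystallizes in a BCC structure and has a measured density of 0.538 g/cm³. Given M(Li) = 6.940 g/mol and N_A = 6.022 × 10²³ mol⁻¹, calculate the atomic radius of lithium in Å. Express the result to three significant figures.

1.52 Å

For a BCC cell (Z = 2), a³ = Z·M/(N_A·ρ) = 2 × 6.940 / (6.022 × 10²³ × 0.5380) = 4.284 × 10^-23 cm³, so a = 3.499 × 10^-8 cm = 3.499 Å.
Atoms touch along the body diagonal, so √3·a = 4r, so r = 0.4330 × a = 1.52 Å.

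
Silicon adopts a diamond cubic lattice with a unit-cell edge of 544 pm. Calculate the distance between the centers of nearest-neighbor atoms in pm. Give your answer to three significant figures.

In a diamond cubic structure, nearest neighbors lie along the body diagonal with √3·a = 8r; the nearest-neighbor distance equals 2r = 0.4330·a.
d = 0.4330 × 544 = 236 pm.

236 pm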